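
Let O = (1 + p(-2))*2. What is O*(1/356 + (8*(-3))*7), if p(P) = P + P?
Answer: 179421/178 ≈ 1008.0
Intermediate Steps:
p(P) = 2*P
O = -6 (O = (1 + 2*(-2))*2 = (1 - 4)*2 = -3*2 = -6)
O*(1/356 + (8*(-3))*7) = -6*(1/356 + (8*(-3))*7) = -6*(1/356 - 24*7) = -6*(1/356 - 168) = -6*(-59807/356) = 179421/178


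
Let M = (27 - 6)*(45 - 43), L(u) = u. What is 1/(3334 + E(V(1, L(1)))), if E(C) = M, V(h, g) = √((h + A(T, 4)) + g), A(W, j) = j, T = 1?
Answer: 1/3376 ≈ 0.00029621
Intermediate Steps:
V(h, g) = √(4 + g + h) (V(h, g) = √((h + 4) + g) = √((4 + h) + g) = √(4 + g + h))
M = 42 (M = 21*2 = 42)
E(C) = 42
1/(3334 + E(V(1, L(1)))) = 1/(3334 + 42) = 1/3376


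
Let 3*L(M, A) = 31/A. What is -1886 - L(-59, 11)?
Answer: -62269/33 ≈ -1886.9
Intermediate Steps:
L(M, A) = 31/(3*A) (L(M, A) = (31/A)/3 = 31/(3*A))
-1886 - L(-59, 11) = -1886 - 31/(3*11) = -1886 - 1*31/33 = -1886 - 31/33 = -62269/33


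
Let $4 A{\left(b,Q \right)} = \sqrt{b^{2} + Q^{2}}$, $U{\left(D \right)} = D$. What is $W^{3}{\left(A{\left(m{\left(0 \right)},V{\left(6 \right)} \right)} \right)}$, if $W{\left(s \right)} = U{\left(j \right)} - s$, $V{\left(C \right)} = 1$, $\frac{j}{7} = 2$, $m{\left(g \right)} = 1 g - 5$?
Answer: $\frac{\left(56 - \sqrt{26}\right)^{3}}{64} \approx 2060.6$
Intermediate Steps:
$m{\left(g \right)} = -5 + g$ ($m{\left(g \right)} = g - 5 = -5 + g$)
$j = 14$ ($j = 7 \cdot 2 = 14$)
$A{\left(b,Q \right)} = \frac{\sqrt{Q^{2} + b^{2}}}{4}$ ($A{\left(b,Q \right)} = \frac{\sqrt{b^{2} + Q^{2}}}{4} = \frac{\sqrt{Q^{2} + b^{2}}}{4}$)
$W{\left(s \right)} = 14 - s$
$W^{3}{\left(A{\left(m{\left(0 \right)},V{\left(6 \right)} \right)} \right)} = \left(14 - \frac{\sqrt{1^{2} + \left(-5 + 0\right)^{2}}}{4}\right)^{3} = \left(14 - \frac{\sqrt{1 + \left(-5\right)^{2}}}{4}\right)^{3} = \left(14 - \frac{\sqrt{1 + 25}}{4}\right)^{3} = \left(14 - \frac{\sqrt{26}}{4}\right)^{3}$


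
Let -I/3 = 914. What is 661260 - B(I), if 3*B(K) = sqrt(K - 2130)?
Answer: 661260 - 2*I*sqrt(1218)/3 ≈ 6.6126e+5 - 23.267*I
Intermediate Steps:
I = -2742 (I = -3*914 = -2742)
B(K) = sqrt(-2130 + K)/3 (B(K) = sqrt(K - 2130)/3 = sqrt(-2130 + K)/3)
661260 - B(I) = 661260 - sqrt(-2130 - 2742)/3 = 661260 - sqrt(-4872)/3 = 661260 - 2*I*sqrt(1218)/3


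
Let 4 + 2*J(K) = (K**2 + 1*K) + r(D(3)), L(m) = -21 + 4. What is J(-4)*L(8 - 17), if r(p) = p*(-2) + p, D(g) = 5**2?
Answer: 289/2 ≈ 144.50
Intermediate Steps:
D(g) = 25
L(m) = -17
r(p) = -p (r(p) = -2*p + p = -p)
J(K) = -29/2 + K/2 + K**2/2 (J(K) = -2 + ((K**2 + 1*K) - 1*25)/2 = -2 + ((K**2 + K) - 25)/2 = -2 + ((K + K**2) - 25)/2 = -2 + (-25 + K + K**2)/2 = -2 + (-25/2 + K/2 + K**2/2) = -29/2 + K/2 + K**2/2)
J(-4)*L(8 - 17) = (-29/2 + (1/2)*(-4) + (1/2)*(-4)**2)*(-17) = (-29/2 - 2 + (1/2)*16)*(-17) = (-29/2 - 2 + 8)*(-17) = -17/2*(-17) = 289/2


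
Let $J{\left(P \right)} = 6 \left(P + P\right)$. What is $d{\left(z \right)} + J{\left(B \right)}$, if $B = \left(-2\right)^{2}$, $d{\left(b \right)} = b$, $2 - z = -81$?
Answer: $131$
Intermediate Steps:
$z = 83$ ($z = 2 - -81 = 2 + 81 = 83$)
$B = 4$
$J{\left(P \right)} = 12 P$ ($J{\left(P \right)} = 6 \cdot 2 P = 12 P$)
$d{\left(z \right)} + J{\left(B \right)} = 83 + 12 \cdot 4 = 83 + 48 = 131$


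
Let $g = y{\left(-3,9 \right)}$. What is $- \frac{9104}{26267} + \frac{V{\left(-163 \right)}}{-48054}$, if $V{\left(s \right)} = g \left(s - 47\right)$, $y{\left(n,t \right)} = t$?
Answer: $- \frac{64639831}{210372403} \approx -0.30726$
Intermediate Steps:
$g = 9$
$V{\left(s \right)} = -423 + 9 s$ ($V{\left(s \right)} = 9 \left(s - 47\right) = 9 \left(-47 + s\right) = -423 + 9 s$)
$- \frac{9104}{26267} + \frac{V{\left(-163 \right)}}{-48054} = - \frac{9104}{26267} + \frac{-423 + 9 \left(-163\right)}{-48054} = \left(-9104\right) \frac{1}{26267} + \left(-423 - 1467\right) \left(- \frac{1}{48054}\right) = - \frac{9104}{26267} - - \frac{315}{8009} = - \frac{9104}{26267} + \frac{315}{8009} = - \frac{64639831}{210372403}$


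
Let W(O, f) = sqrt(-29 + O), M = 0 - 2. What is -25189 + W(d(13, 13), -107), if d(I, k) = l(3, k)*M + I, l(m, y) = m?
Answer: -25189 + I*sqrt(22) ≈ -25189.0 + 4.6904*I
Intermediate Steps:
M = -2
d(I, k) = -6 + I (d(I, k) = 3*(-2) + I = -6 + I)
-25189 + W(d(13, 13), -107) = -25189 + sqrt(-29 + (-6 + 13)) = -25189 + sqrt(-29 + 7) = -25189 + sqrt(-22) = -25189 + I*sqrt(22)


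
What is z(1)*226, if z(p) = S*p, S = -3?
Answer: -678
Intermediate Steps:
z(p) = -3*p
z(1)*226 = -3*1*226 = -3*226 = -678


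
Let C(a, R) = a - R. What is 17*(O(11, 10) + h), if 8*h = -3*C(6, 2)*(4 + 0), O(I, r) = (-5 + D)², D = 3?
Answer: -34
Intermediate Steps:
O(I, r) = 4 (O(I, r) = (-5 + 3)² = (-2)² = 4)
h = -6 (h = (-3*(6 - 1*2)*(4 + 0))/8 = (-3*(6 - 2)*4)/8 = (-12*4)/8 = (-3*16)/8 = (⅛)*(-48) = -6)
17*(O(11, 10) + h) = 17*(4 - 6) = 17*(-2) = -34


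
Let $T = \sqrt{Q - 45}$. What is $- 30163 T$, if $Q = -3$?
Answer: $- 120652 i \sqrt{3} \approx - 2.0898 \cdot 10^{5} i$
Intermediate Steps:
$T = 4 i \sqrt{3}$ ($T = \sqrt{-3 - 45} = \sqrt{-48} = 4 i \sqrt{3} \approx 6.9282 i$)
$- 30163 T = - 30163 \cdot 4 i \sqrt{3} = - 120652 i \sqrt{3}$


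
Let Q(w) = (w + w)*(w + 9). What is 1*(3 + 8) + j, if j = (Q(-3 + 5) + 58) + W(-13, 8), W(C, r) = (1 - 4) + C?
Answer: 97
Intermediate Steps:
W(C, r) = -3 + C
Q(w) = 2*w*(9 + w) (Q(w) = (2*w)*(9 + w) = 2*w*(9 + w))
j = 86 (j = (2*(-3 + 5)*(9 + (-3 + 5)) + 58) + (-3 - 13) = (2*2*(9 + 2) + 58) - 16 = (2*2*11 + 58) - 16 = (44 + 58) - 16 = 102 - 16 = 86)
1*(3 + 8) + j = 1*(3 + 8) + 86 = 1*11 + 86 = 11 + 86 = 97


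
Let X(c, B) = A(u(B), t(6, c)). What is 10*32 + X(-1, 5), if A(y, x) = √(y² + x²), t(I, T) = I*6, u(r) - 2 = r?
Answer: 320 + √1345 ≈ 356.67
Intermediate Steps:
u(r) = 2 + r
t(I, T) = 6*I
A(y, x) = √(x² + y²)
X(c, B) = √(1296 + (2 + B)²) (X(c, B) = √((6*6)² + (2 + B)²) = √(36² + (2 + B)²) = √(1296 + (2 + B)²))
10*32 + X(-1, 5) = 10*32 + √(1296 + (2 + 5)²) = 320 + √(1296 + 7²) = 320 + √(1296 + 49) = 320 + √1345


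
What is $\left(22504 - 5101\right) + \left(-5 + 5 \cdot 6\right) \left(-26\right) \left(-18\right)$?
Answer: $29103$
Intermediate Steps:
$\left(22504 - 5101\right) + \left(-5 + 5 \cdot 6\right) \left(-26\right) \left(-18\right) = 17403 + \left(-5 + 30\right) \left(-26\right) \left(-18\right) = 17403 + 25 \left(-26\right) \left(-18\right) = 17403 - -11700 = 17403 + 11700 = 29103$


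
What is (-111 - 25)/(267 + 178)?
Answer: -136/445 ≈ -0.30562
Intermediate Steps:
(-111 - 25)/(267 + 178) = -136/445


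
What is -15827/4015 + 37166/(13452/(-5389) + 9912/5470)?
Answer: -1099761223121111/20242297020 ≈ -54330.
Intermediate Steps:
-15827/4015 + 37166/(13452/(-5389) + 9912/5470) = -15827*1/4015 + 37166/(13452*(-1/5389) + 9912*(1/5470)) = -15827/4015 + 37166/(-13452/5389 + 4956/2735) = -15827/4015 + 37166/(-10083336/14738915) = -15827/4015 + 37166*(-14738915/10083336) = -15827/4015 - 273893257445/5041668 = -1099761223121111/20242297020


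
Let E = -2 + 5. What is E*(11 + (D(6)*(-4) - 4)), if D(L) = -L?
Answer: 93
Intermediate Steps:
E = 3
E*(11 + (D(6)*(-4) - 4)) = 3*(11 + (-1*6*(-4) - 4)) = 3*(11 + (-6*(-4) - 4)) = 3*(11 + (24 - 4)) = 3*(11 + 20) = 3*31 = 93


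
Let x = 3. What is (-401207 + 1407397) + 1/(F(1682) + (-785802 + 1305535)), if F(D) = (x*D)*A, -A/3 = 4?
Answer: 462023330391/459181 ≈ 1.0062e+6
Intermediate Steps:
A = -12 (A = -3*4 = -12)
F(D) = -36*D (F(D) = (3*D)*(-12) = -36*D)
(-401207 + 1407397) + 1/(F(1682) + (-785802 + 1305535)) = (-401207 + 1407397) + 1/(-36*1682 + (-785802 + 1305535)) = 1006190 + 1/(-60552 + 519733) = 1006190 + 1/459181 = 462023330391/459181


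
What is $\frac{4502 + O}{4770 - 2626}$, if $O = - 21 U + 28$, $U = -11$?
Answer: $\frac{4761}{2144} \approx 2.2206$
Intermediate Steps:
$O = 259$ ($O = \left(-21\right) \left(-11\right) + 28 = 231 + 28 = 259$)
$\frac{4502 + O}{4770 - 2626} = \frac{4502 + 259}{4770 - 2626} = \frac{4761}{2144}$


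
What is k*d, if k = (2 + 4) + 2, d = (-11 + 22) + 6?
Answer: 136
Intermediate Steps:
d = 17 (d = 11 + 6 = 17)
k = 8 (k = 6 + 2 = 8)
k*d = 8*17 = 136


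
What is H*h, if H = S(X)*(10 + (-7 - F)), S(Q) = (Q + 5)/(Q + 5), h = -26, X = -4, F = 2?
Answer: -26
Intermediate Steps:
S(Q) = 1 (S(Q) = (5 + Q)/(5 + Q) = 1)
H = 1 (H = 1*(10 + (-7 - 1*2)) = 1*(10 + (-7 - 2)) = 1*(10 - 9) = 1*1 = 1)
H*h = 1*(-26) = -26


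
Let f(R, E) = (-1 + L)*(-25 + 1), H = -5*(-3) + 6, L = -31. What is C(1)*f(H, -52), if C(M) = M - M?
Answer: 0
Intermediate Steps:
C(M) = 0
H = 21 (H = 15 + 6 = 21)
f(R, E) = 768 (f(R, E) = (-1 - 31)*(-25 + 1) = -32*(-24) = 768)
C(1)*f(H, -52) = 0*768 = 0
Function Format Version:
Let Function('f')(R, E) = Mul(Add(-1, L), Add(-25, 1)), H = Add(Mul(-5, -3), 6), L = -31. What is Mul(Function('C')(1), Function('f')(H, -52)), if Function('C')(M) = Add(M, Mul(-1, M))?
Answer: 0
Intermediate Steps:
Function('C')(M) = 0
H = 21 (H = Add(15, 6) = 21)
Function('f')(R, E) = 768 (Function('f')(R, E) = Mul(Add(-1, -31), Add(-25, 1)) = Mul(-32, -24) = 768)
Mul(Function('C')(1), Function('f')(H, -52)) = Mul(0, 768) = 0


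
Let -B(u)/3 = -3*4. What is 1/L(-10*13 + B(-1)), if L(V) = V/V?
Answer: 1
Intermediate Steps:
B(u) = 36 (B(u) = -(-9)*4 = -3*(-12) = 36)
L(V) = 1
1/L(-10*13 + B(-1)) = 1/1 = 1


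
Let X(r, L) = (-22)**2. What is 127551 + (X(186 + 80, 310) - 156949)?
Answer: -28914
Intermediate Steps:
X(r, L) = 484
127551 + (X(186 + 80, 310) - 156949) = 127551 + (484 - 156949) = 127551 - 156465 = -28914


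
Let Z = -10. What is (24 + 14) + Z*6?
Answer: -22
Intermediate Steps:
(24 + 14) + Z*6 = (24 + 14) - 10*6 = 38 - 60 = -22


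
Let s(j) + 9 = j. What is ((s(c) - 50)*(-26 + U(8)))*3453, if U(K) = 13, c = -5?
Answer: 2872896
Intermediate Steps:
s(j) = -9 + j
((s(c) - 50)*(-26 + U(8)))*3453 = (((-9 - 5) - 50)*(-26 + 13))*3453 = ((-14 - 50)*(-13))*3453 = -64*(-13)*3453 = 832*3453 = 2872896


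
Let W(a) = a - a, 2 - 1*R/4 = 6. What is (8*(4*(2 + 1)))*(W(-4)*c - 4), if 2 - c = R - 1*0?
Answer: -384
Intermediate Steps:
R = -16 (R = 8 - 4*6 = 8 - 24 = -16)
W(a) = 0
c = 18 (c = 2 - (-16 - 1*0) = 2 - (-16 + 0) = 2 - 1*(-16) = 2 + 16 = 18)
(8*(4*(2 + 1)))*(W(-4)*c - 4) = (8*(4*(2 + 1)))*(0*18 - 4) = (8*(4*3))*(0 - 4) = (8*12)*(-4) = 96*(-4) = -384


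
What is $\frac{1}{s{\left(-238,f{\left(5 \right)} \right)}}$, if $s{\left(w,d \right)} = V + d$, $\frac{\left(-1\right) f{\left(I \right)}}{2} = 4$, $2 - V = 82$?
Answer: $- \frac{1}{88} \approx -0.011364$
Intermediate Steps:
$V = -80$ ($V = 2 - 82 = -80$)
$f{\left(I \right)} = -8$ ($f{\left(I \right)} = \left(-2\right) 4 = -8$)
$s{\left(w,d \right)} = -80 + d$
$\frac{1}{s{\left(-238,f{\left(5 \right)} \right)}} = \frac{1}{-80 - 8} = \frac{1}{-88} = - \frac{1}{88}$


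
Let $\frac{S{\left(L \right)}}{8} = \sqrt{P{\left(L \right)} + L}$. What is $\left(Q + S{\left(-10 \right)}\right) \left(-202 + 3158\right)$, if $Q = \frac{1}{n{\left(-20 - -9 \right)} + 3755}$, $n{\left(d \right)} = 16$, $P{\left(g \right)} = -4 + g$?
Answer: $\frac{2956}{3771} + 47296 i \sqrt{6} \approx 0.78388 + 1.1585 \cdot 10^{5} i$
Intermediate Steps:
$S{\left(L \right)} = 8 \sqrt{-4 + 2 L}$ ($S{\left(L \right)} = 8 \sqrt{\left(-4 + L\right) + L} = 8 \sqrt{-4 + 2 L}$)
$Q = \frac{1}{3771}$ ($Q = \frac{1}{16 + 3755} = \frac{1}{3771} \approx 0.00026518$)
$\left(Q + S{\left(-10 \right)}\right) \left(-202 + 3158\right) = \left(\frac{1}{3771} + 8 \sqrt{-4 + 2 \left(-10\right)}\right) \left(-202 + 3158\right) = \left(\frac{1}{3771} + 8 \sqrt{-4 - 20}\right) 2956 = \left(\frac{1}{3771} + 8 \sqrt{-24}\right) 2956 = \left(\frac{1}{3771} + 8 \cdot 2 i \sqrt{6}\right) 2956 = \left(\frac{1}{3771} + 16 i \sqrt{6}\right) 2956 = \frac{2956}{3771} + 47296 i \sqrt{6}$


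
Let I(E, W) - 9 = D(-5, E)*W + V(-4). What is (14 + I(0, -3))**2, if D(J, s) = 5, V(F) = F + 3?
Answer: 49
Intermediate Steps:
V(F) = 3 + F
I(E, W) = 8 + 5*W (I(E, W) = 9 + (5*W + (3 - 4)) = 9 + (5*W - 1) = 9 + (-1 + 5*W) = 8 + 5*W)
(14 + I(0, -3))**2 = (14 + (8 + 5*(-3)))**2 = (14 + (8 - 15))**2 = (14 - 7)**2 = 7**2 = 49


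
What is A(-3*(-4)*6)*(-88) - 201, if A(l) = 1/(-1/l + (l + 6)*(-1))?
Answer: -1122681/5617 ≈ -199.87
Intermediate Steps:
A(l) = 1/(-6 - l - 1/l) (A(l) = 1/(-1/l + (6 + l)*(-1)) = 1/(-1/l + (-6 - l)) = 1/(-6 - l - 1/l))
A(-3*(-4)*6)*(-88) - 201 = --3*(-4)*6/(1 + (-3*(-4)*6)² + 6*(-3*(-4)*6))*(-88) - 201 = -12*6/(1 + (12*6)² + 6*(12*6))*(-88) - 201 = -1*72/(1 + 72² + 6*72)*(-88) - 201 = -1*72/(1 + 5184 + 432)*(-88) - 201 = -1*72/5617*(-88) - 201 = -1*72*1/5617*(-88) - 201 = -72/5617*(-88) - 201 = 6336/5617 - 201 = -1122681/5617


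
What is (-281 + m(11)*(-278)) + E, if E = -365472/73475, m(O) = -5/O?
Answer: -129001167/808225 ≈ -159.61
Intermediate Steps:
E = -365472/73475 (E = -365472*1/73475 = -365472/73475 ≈ -4.9741)
(-281 + m(11)*(-278)) + E = (-281 - 5/11*(-278)) - 365472/73475 = (-281 + 1390/11) - 365472/73475 = -1701/11 - 365472/73475 = -129001167/808225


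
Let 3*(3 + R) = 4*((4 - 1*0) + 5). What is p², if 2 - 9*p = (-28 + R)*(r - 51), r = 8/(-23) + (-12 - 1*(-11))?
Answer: 57912100/4761 ≈ 12164.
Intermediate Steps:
r = -31/23 (r = 8*(-1/23) + (-12 + 11) = -8/23 - 1 = -31/23 ≈ -1.3478)
R = 9 (R = -3 + (4*((4 - 1*0) + 5))/3 = -3 + (4*((4 + 0) + 5))/3 = -3 + (4*(4 + 5))/3 = -3 + (4*9)/3 = -3 + (⅓)*36 = -3 + 12 = 9)
p = -7610/69 (p = 2/9 - (-28 + 9)*(-31/23 - 51)/9 = 2/9 - (-19)*(-1204)/(9*23) = 2/9 - ⅑*22876/23 = 2/9 - 22876/207 = -7610/69 ≈ -110.29)
p² = (-7610/69)² = 57912100/4761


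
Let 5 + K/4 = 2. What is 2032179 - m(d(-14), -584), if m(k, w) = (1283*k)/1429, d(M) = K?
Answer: 2903999187/1429 ≈ 2.0322e+6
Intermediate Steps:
K = -12 (K = -20 + 4*2 = -20 + 8 = -12)
d(M) = -12
m(k, w) = 1283*k/1429 (m(k, w) = (1283*k)*(1/1429) = 1283*k/1429)
2032179 - m(d(-14), -584) = 2032179 - 1283*(-12)/1429 = 2032179 - 1*(-15396/1429) = 2032179 + 15396/1429 = 2903999187/1429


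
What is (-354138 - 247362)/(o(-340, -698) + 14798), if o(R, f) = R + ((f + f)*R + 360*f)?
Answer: -300750/118909 ≈ -2.5292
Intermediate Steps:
o(R, f) = R + 360*f + 2*R*f (o(R, f) = R + ((2*f)*R + 360*f) = R + (2*R*f + 360*f) = R + (360*f + 2*R*f) = R + 360*f + 2*R*f)
(-354138 - 247362)/(o(-340, -698) + 14798) = (-354138 - 247362)/((-340 + 360*(-698) + 2*(-340)*(-698)) + 14798) = -601500/((-340 - 251280 + 474640) + 14798) = -601500/(223020 + 14798) = -601500/237818 = -601500*1/237818 = -300750/118909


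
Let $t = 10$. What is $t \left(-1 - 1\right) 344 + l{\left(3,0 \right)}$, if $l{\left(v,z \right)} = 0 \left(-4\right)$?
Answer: $-6880$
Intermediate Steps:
$l{\left(v,z \right)} = 0$
$t \left(-1 - 1\right) 344 + l{\left(3,0 \right)} = 10 \left(-1 - 1\right) 344 + 0 = 10 \left(-2\right) 344 + 0 = \left(-20\right) 344 + 0 = -6880 + 0 = -6880$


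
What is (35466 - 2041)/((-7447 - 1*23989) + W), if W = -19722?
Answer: -33425/51158 ≈ -0.65337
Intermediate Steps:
(35466 - 2041)/((-7447 - 1*23989) + W) = (35466 - 2041)/((-7447 - 1*23989) - 19722) = 33425/((-7447 - 23989) - 19722) = 33425/(-31436 - 19722) = 33425/(-51158) = 33425*(-1/51158) = -33425/51158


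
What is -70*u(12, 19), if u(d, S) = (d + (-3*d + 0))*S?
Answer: 31920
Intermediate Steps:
u(d, S) = -2*S*d (u(d, S) = (d - 3*d)*S = (-2*d)*S = -2*S*d)
-70*u(12, 19) = -(-140)*19*12 = -70*(-456) = 31920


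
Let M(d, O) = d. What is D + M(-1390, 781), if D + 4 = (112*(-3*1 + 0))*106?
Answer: -37010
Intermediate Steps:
D = -35620 (D = -4 + (112*(-3*1 + 0))*106 = -4 + (112*(-3 + 0))*106 = -4 + (112*(-3))*106 = -4 - 336*106 = -4 - 35616 = -35620)
D + M(-1390, 781) = -35620 - 1390 = -37010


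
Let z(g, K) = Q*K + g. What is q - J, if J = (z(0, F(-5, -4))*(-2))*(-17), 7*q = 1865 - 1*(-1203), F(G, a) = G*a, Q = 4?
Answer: -15972/7 ≈ -2281.7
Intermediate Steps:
z(g, K) = g + 4*K (z(g, K) = 4*K + g = g + 4*K)
q = 3068/7 (q = (1865 - 1*(-1203))/7 = (1865 + 1203)/7 = (⅐)*3068 = 3068/7 ≈ 438.29)
J = 2720 (J = ((0 + 4*(-5*(-4)))*(-2))*(-17) = ((0 + 4*20)*(-2))*(-17) = ((0 + 80)*(-2))*(-17) = (80*(-2))*(-17) = -160*(-17) = 2720)
q - J = 3068/7 - 1*2720 = 3068/7 - 2720 = -15972/7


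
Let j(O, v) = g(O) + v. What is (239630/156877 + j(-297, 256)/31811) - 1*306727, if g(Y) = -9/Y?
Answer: -50512675214244314/164683670151 ≈ -3.0673e+5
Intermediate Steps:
j(O, v) = v - 9/O (j(O, v) = -9/O + v = v - 9/O)
(239630/156877 + j(-297, 256)/31811) - 1*306727 = (239630/156877 + (256 - 9/(-297))/31811) - 1*306727 = (239630*(1/156877) + (256 - 9*(-1/297))*(1/31811)) - 306727 = (239630/156877 + (256 + 1/33)*(1/31811)) - 306727 = (239630/156877 + (8449/33)*(1/31811)) - 306727 = (239630/156877 + 8449/1049763) - 306727 = 252880161463/164683670151 - 306727 = -50512675214244314/164683670151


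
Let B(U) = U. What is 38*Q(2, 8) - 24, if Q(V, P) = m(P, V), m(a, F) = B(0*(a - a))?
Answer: -24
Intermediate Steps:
m(a, F) = 0 (m(a, F) = 0*(a - a) = 0*0 = 0)
Q(V, P) = 0
38*Q(2, 8) - 24 = 38*0 - 24 = 0 - 24 = -24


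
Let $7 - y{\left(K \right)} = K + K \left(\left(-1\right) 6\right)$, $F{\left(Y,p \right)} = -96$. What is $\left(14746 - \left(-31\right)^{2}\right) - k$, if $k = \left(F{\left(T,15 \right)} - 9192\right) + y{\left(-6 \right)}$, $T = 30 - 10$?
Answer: $23096$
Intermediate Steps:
$T = 20$
$y{\left(K \right)} = 7 + 5 K$ ($y{\left(K \right)} = 7 - \left(K + K \left(\left(-1\right) 6\right)\right) = 7 - \left(K + K \left(-6\right)\right) = 7 - \left(K - 6 K\right) = 7 - - 5 K = 7 + 5 K$)
$k = -9311$ ($k = \left(-96 - 9192\right) + \left(7 + 5 \left(-6\right)\right) = -9288 + \left(7 - 30\right) = -9288 - 23 = -9311$)
$\left(14746 - \left(-31\right)^{2}\right) - k = \left(14746 - \left(-31\right)^{2}\right) - -9311 = \left(14746 - 961\right) + 9311 = 13785 + 9311 = 23096$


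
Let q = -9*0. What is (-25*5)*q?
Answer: 0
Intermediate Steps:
q = 0
(-25*5)*q = -25*5*0 = -125*0 = 0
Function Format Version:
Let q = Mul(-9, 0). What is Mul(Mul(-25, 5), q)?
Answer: 0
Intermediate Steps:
q = 0
Mul(Mul(-25, 5), q) = Mul(Mul(-25, 5), 0) = Mul(-125, 0) = 0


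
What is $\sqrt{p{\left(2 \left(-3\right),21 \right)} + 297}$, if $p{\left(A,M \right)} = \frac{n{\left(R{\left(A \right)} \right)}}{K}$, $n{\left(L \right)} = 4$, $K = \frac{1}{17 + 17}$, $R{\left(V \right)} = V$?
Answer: $\sqrt{433} \approx 20.809$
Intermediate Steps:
$K = \frac{1}{34} \approx 0.029412$
$p{\left(A,M \right)} = 136$ ($p{\left(A,M \right)} = 4 \frac{1}{\frac{1}{34}} = 4 \cdot 34 = 136$)
$\sqrt{p{\left(2 \left(-3\right),21 \right)} + 297} = \sqrt{136 + 297} = \sqrt{433}$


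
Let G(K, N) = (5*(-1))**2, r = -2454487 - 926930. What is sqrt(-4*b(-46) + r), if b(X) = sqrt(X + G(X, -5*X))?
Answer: sqrt(-3381417 - 4*I*sqrt(21)) ≈ 0.005 - 1838.9*I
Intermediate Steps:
r = -3381417
G(K, N) = 25 (G(K, N) = (-5)**2 = 25)
b(X) = sqrt(25 + X) (b(X) = sqrt(X + 25) = sqrt(25 + X))
sqrt(-4*b(-46) + r) = sqrt(-4*sqrt(25 - 46) - 3381417) = sqrt(-4*I*sqrt(21) - 3381417) = sqrt(-3381417 - 4*I*sqrt(21))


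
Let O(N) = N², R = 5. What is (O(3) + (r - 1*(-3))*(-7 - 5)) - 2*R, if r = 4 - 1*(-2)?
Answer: -109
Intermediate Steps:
r = 6 (r = 4 + 2 = 6)
(O(3) + (r - 1*(-3))*(-7 - 5)) - 2*R = (3² + (6 - 1*(-3))*(-7 - 5)) - 2*5 = (9 + (6 + 3)*(-12)) - 10 = (9 + 9*(-12)) - 10 = (9 - 108) - 10 = -99 - 10 = -109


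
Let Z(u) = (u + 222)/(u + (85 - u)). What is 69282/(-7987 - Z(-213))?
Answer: -2944485/339452 ≈ -8.6742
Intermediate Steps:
Z(u) = 222/85 + u/85 (Z(u) = (222 + u)/85 = (222 + u)*(1/85) = 222/85 + u/85)
69282/(-7987 - Z(-213)) = 69282/(-7987 - (222/85 + (1/85)*(-213))) = 69282/(-7987 - (222/85 - 213/85)) = 69282/(-7987 - 1*9/85) = 69282/(-7987 - 9/85) = 69282/(-678904/85) = 69282*(-85/678904) = -2944485/339452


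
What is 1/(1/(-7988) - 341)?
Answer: -7988/2723909 ≈ -0.0029325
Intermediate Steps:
1/(1/(-7988) - 341) = 1/(-1/7988 - 341) = 1/(-2723909/7988) = -7988/2723909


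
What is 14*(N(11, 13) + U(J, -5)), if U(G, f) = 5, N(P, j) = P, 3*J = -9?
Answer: 224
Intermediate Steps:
J = -3 (J = (1/3)*(-9) = -3)
14*(N(11, 13) + U(J, -5)) = 14*(11 + 5) = 14*16 = 224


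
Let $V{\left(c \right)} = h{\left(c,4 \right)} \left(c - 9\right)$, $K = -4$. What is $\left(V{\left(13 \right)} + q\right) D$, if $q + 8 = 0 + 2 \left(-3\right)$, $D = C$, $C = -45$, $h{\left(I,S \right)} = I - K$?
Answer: $-2430$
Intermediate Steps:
$h{\left(I,S \right)} = 4 + I$ ($h{\left(I,S \right)} = I - -4 = I + 4 = 4 + I$)
$V{\left(c \right)} = \left(-9 + c\right) \left(4 + c\right)$ ($V{\left(c \right)} = \left(4 + c\right) \left(c - 9\right) = \left(4 + c\right) \left(-9 + c\right) = \left(-9 + c\right) \left(4 + c\right)$)
$D = -45$
$q = -14$ ($q = -8 + \left(0 + 2 \left(-3\right)\right) = -8 + \left(0 - 6\right) = -8 - 6 = -14$)
$\left(V{\left(13 \right)} + q\right) D = \left(\left(-9 + 13\right) \left(4 + 13\right) - 14\right) \left(-45\right) = \left(4 \cdot 17 - 14\right) \left(-45\right) = \left(68 - 14\right) \left(-45\right) = 54 \left(-45\right) = -2430$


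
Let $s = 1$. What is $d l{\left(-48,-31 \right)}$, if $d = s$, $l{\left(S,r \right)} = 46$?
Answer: $46$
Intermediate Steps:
$d = 1$
$d l{\left(-48,-31 \right)} = 1 \cdot 46 = 46$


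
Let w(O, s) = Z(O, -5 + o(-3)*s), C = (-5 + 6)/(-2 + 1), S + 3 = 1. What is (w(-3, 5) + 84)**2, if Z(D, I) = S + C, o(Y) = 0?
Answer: 6561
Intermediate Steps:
S = -2 (S = -3 + 1 = -2)
C = -1 (C = 1/(-1) = 1*(-1) = -1)
Z(D, I) = -3 (Z(D, I) = -2 - 1 = -3)
w(O, s) = -3
(w(-3, 5) + 84)**2 = (-3 + 84)**2 = 81**2 = 6561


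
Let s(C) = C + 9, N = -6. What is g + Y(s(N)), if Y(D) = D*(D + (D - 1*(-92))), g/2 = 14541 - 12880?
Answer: 3616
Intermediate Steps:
s(C) = 9 + C
g = 3322 (g = 2*(14541 - 12880) = 2*1661 = 3322)
Y(D) = D*(92 + 2*D) (Y(D) = D*(D + (D + 92)) = D*(D + (92 + D)) = D*(92 + 2*D))
g + Y(s(N)) = 3322 + 2*(9 - 6)*(46 + (9 - 6)) = 3322 + 2*3*(46 + 3) = 3322 + 2*3*49 = 3322 + 294 = 3616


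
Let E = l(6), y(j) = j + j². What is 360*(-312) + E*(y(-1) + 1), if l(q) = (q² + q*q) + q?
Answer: -112242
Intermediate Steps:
l(q) = q + 2*q² (l(q) = (q² + q²) + q = 2*q² + q = q + 2*q²)
E = 78 (E = 6*(1 + 2*6) = 6*(1 + 12) = 6*13 = 78)
360*(-312) + E*(y(-1) + 1) = 360*(-312) + 78*(-(1 - 1) + 1) = -112320 + 78*(-1*0 + 1) = -112320 + 78*(0 + 1) = -112320 + 78*1 = -112320 + 78 = -112242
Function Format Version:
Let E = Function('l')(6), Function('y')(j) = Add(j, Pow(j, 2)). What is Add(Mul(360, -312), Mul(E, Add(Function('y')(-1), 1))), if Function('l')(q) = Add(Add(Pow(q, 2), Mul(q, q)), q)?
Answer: -112242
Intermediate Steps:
Function('l')(q) = Add(q, Mul(2, Pow(q, 2))) (Function('l')(q) = Add(Add(Pow(q, 2), Pow(q, 2)), q) = Add(Mul(2, Pow(q, 2)), q) = Add(q, Mul(2, Pow(q, 2))))
E = 78 (E = Mul(6, Add(1, Mul(2, 6))) = Mul(6, Add(1, 12)) = Mul(6, 13) = 78)
Add(Mul(360, -312), Mul(E, Add(Function('y')(-1), 1))) = Add(Mul(360, -312), Mul(78, Add(Mul(-1, Add(1, -1)), 1))) = Add(-112320, Mul(78, Add(Mul(-1, 0), 1))) = Add(-112320, Mul(78, Add(0, 1))) = Add(-112320, Mul(78, 1)) = Add(-112320, 78) = -112242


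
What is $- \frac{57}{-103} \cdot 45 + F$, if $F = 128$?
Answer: $\frac{15749}{103} \approx 152.9$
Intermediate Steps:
$- \frac{57}{-103} \cdot 45 + F = - \frac{57}{-103} \cdot 45 + 128 = \left(-57\right) \left(- \frac{1}{103}\right) 45 + 128 = \frac{57}{103} \cdot 45 + 128 = \frac{2565}{103} + 128 = \frac{15749}{103}$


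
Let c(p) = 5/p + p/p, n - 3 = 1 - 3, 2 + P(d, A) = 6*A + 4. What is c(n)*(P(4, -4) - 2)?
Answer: -144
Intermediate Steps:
P(d, A) = 2 + 6*A (P(d, A) = -2 + (6*A + 4) = -2 + (4 + 6*A) = 2 + 6*A)
n = 1 (n = 3 + (1 - 3) = 3 - 2 = 1)
c(p) = 1 + 5/p (c(p) = 5/p + 1 = 1 + 5/p)
c(n)*(P(4, -4) - 2) = ((5 + 1)/1)*((2 + 6*(-4)) - 2) = (1*6)*((2 - 24) - 2) = 6*(-22 - 2) = 6*(-24) = -144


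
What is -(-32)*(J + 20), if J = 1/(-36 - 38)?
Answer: 23664/37 ≈ 639.57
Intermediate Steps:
J = -1/74 (J = 1/(-74) = -1/74 ≈ -0.013514)
-(-32)*(J + 20) = -(-32)*(-1/74 + 20) = -(-32)*1479/74 = -1*(-23664/37) = 23664/37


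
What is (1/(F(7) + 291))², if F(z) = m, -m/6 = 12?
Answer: 1/47961 ≈ 2.0850e-5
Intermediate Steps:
m = -72 (m = -6*12 = -72)
F(z) = -72
(1/(F(7) + 291))² = (1/(-72 + 291))² = (1/219)² = 1/47961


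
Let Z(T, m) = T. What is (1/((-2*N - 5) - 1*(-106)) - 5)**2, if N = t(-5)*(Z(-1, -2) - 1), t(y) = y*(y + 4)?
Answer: 364816/14641 ≈ 24.917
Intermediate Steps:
t(y) = y*(4 + y)
N = -10 (N = (-5*(4 - 5))*(-1 - 1) = -5*(-1)*(-2) = 5*(-2) = -10)
(1/((-2*N - 5) - 1*(-106)) - 5)**2 = (1/((-2*(-10) - 5) - 1*(-106)) - 5)**2 = (1/((20 - 5) + 106) - 5)**2 = (1/(15 + 106) - 5)**2 = (1/121 - 5)**2 = (-604/121)**2 = 364816/14641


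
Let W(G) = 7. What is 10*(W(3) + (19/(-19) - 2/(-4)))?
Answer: 65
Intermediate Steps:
10*(W(3) + (19/(-19) - 2/(-4))) = 10*(7 + (19/(-19) - 2/(-4))) = 10*(7 + (19*(-1/19) - 2*(-¼))) = 10*(7 + (-1 + ½)) = 10*(7 - ½) = 10*(13/2) = 65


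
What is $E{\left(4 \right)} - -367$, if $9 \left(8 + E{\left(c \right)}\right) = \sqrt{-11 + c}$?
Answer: $359 + \frac{i \sqrt{7}}{9} \approx 359.0 + 0.29397 i$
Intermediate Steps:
$E{\left(c \right)} = -8 + \frac{\sqrt{-11 + c}}{9}$
$E{\left(4 \right)} - -367 = \left(-8 + \frac{\sqrt{-11 + 4}}{9}\right) - -367 = \left(-8 + \frac{\sqrt{-7}}{9}\right) + 367 = \left(-8 + \frac{i \sqrt{7}}{9}\right) + 367 = 359 + \frac{i \sqrt{7}}{9}$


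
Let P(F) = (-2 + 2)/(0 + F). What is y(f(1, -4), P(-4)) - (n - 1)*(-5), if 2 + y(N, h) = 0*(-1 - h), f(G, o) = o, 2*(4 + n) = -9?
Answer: -99/2 ≈ -49.500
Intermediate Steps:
n = -17/2 (n = -4 + (1/2)*(-9) = -4 - 9/2 = -17/2 ≈ -8.5000)
P(F) = 0 (P(F) = 0/F = 0)
y(N, h) = -2 (y(N, h) = -2 + 0*(-1 - h) = -2 + 0 = -2)
y(f(1, -4), P(-4)) - (n - 1)*(-5) = -2 - (-17/2 - 1)*(-5) = -2 - (-19)*(-5)/2 = -2 - 1*95/2 = -2 - 95/2 = -99/2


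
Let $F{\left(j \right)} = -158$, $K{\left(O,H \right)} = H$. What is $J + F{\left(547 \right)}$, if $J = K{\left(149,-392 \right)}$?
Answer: $-550$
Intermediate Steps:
$J = -392$
$J + F{\left(547 \right)} = -392 - 158 = -550$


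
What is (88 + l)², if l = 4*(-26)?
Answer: 256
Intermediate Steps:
l = -104
(88 + l)² = (88 - 104)² = (-16)² = 256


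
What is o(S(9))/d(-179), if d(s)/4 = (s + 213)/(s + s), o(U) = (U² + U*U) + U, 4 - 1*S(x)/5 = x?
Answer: -219275/68 ≈ -3224.6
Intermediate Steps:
S(x) = 20 - 5*x
o(U) = U + 2*U² (o(U) = (U² + U²) + U = 2*U² + U = U + 2*U²)
d(s) = 2*(213 + s)/s (d(s) = 4*((s + 213)/(s + s)) = 4*((213 + s)/((2*s))) = 4*((213 + s)*(1/(2*s))) = 4*((213 + s)/(2*s)) = 2*(213 + s)/s)
o(S(9))/d(-179) = ((20 - 5*9)*(1 + 2*(20 - 5*9)))/(2 + 426/(-179)) = ((20 - 45)*(1 + 2*(20 - 45)))/(2 + 426*(-1/179)) = (-25*(1 + 2*(-25)))/(2 - 426/179) = (-25*(1 - 50))/(-68/179) = -25*(-49)*(-179/68) = 1225*(-179/68) = -219275/68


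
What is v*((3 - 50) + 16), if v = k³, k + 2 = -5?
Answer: 10633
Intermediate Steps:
k = -7 (k = -2 - 5 = -7)
v = -343 (v = (-7)³ = -343)
v*((3 - 50) + 16) = -343*((3 - 50) + 16) = -343*(-47 + 16) = -343*(-31) = 10633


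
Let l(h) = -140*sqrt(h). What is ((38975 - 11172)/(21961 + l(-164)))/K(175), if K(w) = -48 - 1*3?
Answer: -610581683/24760495971 - 7784840*I*sqrt(41)/24760495971 ≈ -0.02466 - 0.0020132*I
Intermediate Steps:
K(w) = -51 (K(w) = -48 - 3 = -51)
((38975 - 11172)/(21961 + l(-164)))/K(175) = ((38975 - 11172)/(21961 - 280*I*sqrt(41)))/(-51) = (27803/(21961 - 280*I*sqrt(41)))*(-1/51) = -27803/(51*(21961 - 280*I*sqrt(41)))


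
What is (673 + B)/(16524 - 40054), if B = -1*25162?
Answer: 24489/23530 ≈ 1.0408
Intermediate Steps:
B = -25162
(673 + B)/(16524 - 40054) = (673 - 25162)/(16524 - 40054) = -24489/(-23530) = -24489*(-1/23530) = 24489/23530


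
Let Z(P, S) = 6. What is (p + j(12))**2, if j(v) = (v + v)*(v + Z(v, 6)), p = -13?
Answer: 175561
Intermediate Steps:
j(v) = 2*v*(6 + v) (j(v) = (v + v)*(v + 6) = (2*v)*(6 + v) = 2*v*(6 + v))
(p + j(12))**2 = (-13 + 2*12*(6 + 12))**2 = (-13 + 2*12*18)**2 = (-13 + 432)**2 = 419**2 = 175561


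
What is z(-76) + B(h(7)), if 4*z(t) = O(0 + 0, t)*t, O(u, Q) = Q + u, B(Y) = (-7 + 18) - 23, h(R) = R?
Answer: 1432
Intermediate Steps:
B(Y) = -12 (B(Y) = 11 - 23 = -12)
z(t) = t²/4 (z(t) = ((t + (0 + 0))*t)/4 = ((t + 0)*t)/4 = (t*t)/4 = t²/4)
z(-76) + B(h(7)) = (¼)*(-76)² - 12 = (¼)*5776 - 12 = 1444 - 12 = 1432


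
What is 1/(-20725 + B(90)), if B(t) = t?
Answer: -1/20635 ≈ -4.8461e-5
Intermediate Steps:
1/(-20725 + B(90)) = 1/(-20725 + 90) = 1/(-20635) = -1/20635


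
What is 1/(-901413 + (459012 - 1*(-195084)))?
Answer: -1/247317 ≈ -4.0434e-6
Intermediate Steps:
1/(-901413 + (459012 - 1*(-195084))) = 1/(-901413 + (459012 + 195084)) = 1/(-901413 + 654096) = 1/(-247317) = -1/247317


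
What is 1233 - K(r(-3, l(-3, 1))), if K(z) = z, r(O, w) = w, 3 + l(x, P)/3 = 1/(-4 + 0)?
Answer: 4971/4 ≈ 1242.8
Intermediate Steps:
l(x, P) = -39/4 (l(x, P) = -9 + 3/(-4 + 0) = -9 + 3/(-4) = -9 + 3*(-1/4) = -9 - 3/4 = -39/4)
1233 - K(r(-3, l(-3, 1))) = 1233 - 1*(-39/4) = 1233 + 39/4 = 4971/4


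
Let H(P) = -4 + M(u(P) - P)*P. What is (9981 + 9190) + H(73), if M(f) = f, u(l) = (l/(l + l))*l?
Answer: 33005/2 ≈ 16503.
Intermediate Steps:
u(l) = l/2 (u(l) = (l/((2*l)))*l = (l*(1/(2*l)))*l = l/2)
H(P) = -4 - P**2/2 (H(P) = -4 + (P/2 - P)*P = -4 + (-P/2)*P = -4 - P**2/2)
(9981 + 9190) + H(73) = (9981 + 9190) + (-4 - 1/2*73**2) = 19171 + (-4 - 1/2*5329) = 19171 + (-4 - 5329/2) = 19171 - 5337/2 = 33005/2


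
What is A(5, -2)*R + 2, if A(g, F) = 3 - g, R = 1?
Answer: 0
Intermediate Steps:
A(5, -2)*R + 2 = (3 - 1*5)*1 + 2 = (3 - 5)*1 + 2 = -2*1 + 2 = -2 + 2 = 0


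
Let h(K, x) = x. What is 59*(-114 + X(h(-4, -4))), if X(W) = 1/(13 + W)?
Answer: -60475/9 ≈ -6719.4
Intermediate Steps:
59*(-114 + X(h(-4, -4))) = 59*(-114 + 1/(13 - 4)) = 59*(-114 + 1/9) = 59*(-114 + ⅑) = 59*(-1025/9) = -60475/9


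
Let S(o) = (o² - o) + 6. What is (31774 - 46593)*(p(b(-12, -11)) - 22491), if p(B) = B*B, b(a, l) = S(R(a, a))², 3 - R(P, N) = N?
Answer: -32257404143055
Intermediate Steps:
R(P, N) = 3 - N
S(o) = 6 + o² - o
b(a, l) = (3 + a + (3 - a)²)² (b(a, l) = (6 + (3 - a)² - (3 - a))² = (6 + (3 - a)² + (-3 + a))² = (3 + a + (3 - a)²)²)
p(B) = B²
(31774 - 46593)*(p(b(-12, -11)) - 22491) = (31774 - 46593)*(((3 - 12 + (-3 - 12)²)²)² - 22491) = -14819*(((3 - 12 + (-15)²)²)² - 22491) = -14819*(((3 - 12 + 225)²)² - 22491) = -14819*((216²)² - 22491) = -14819*(46656² - 22491) = -14819*(2176782336 - 22491) = -14819*2176759845 = -32257404143055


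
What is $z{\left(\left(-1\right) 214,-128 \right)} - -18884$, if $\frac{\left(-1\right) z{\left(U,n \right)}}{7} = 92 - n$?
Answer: $17344$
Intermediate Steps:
$z{\left(U,n \right)} = -644 + 7 n$ ($z{\left(U,n \right)} = - 7 \left(92 - n\right) = -644 + 7 n$)
$z{\left(\left(-1\right) 214,-128 \right)} - -18884 = \left(-644 + 7 \left(-128\right)\right) - -18884 = \left(-644 - 896\right) + 18884 = -1540 + 18884 = 17344$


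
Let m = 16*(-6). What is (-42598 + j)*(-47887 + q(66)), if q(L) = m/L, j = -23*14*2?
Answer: 22778718066/11 ≈ 2.0708e+9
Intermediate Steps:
j = -644 (j = -322*2 = -644)
m = -96
q(L) = -96/L
(-42598 + j)*(-47887 + q(66)) = (-42598 - 644)*(-47887 - 96/66) = -43242*(-47887 - 96*1/66) = -43242*(-47887 - 16/11) = -43242*(-526773/11) = 22778718066/11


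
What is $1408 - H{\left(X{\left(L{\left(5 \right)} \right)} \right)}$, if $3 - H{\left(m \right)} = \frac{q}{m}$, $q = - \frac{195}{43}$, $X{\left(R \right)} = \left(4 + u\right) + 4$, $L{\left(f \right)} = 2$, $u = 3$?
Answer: $\frac{664370}{473} \approx 1404.6$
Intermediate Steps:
$X{\left(R \right)} = 11$ ($X{\left(R \right)} = \left(4 + 3\right) + 4 = 7 + 4 = 11$)
$q = - \frac{195}{43}$ ($q = \left(-195\right) \frac{1}{43} = - \frac{195}{43} \approx -4.5349$)
$H{\left(m \right)} = 3 + \frac{195}{43 m}$ ($H{\left(m \right)} = 3 - - \frac{195}{43 m} = 3 + \frac{195}{43 m}$)
$1408 - H{\left(X{\left(L{\left(5 \right)} \right)} \right)} = 1408 - \left(3 + \frac{195}{43 \cdot 11}\right) = 1408 - \left(3 + \frac{195}{43} \cdot \frac{1}{11}\right) = 1408 - \left(3 + \frac{195}{473}\right) = 1408 - \frac{1614}{473} = \frac{664370}{473}$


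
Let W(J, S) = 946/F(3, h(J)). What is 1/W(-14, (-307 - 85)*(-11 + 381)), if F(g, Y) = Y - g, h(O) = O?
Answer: -17/946 ≈ -0.017970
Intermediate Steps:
W(J, S) = 946/(-3 + J) (W(J, S) = 946/(J - 1*3) = 946/(J - 3) = 946/(-3 + J))
1/W(-14, (-307 - 85)*(-11 + 381)) = 1/(946/(-3 - 14)) = 1/(946/(-17)) = 1/(946*(-1/17)) = 1/(-946/17) = -17/946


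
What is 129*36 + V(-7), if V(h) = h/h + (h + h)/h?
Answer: 4647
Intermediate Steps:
V(h) = 3 (V(h) = 1 + (2*h)/h = 1 + 2 = 3)
129*36 + V(-7) = 129*36 + 3 = 4644 + 3 = 4647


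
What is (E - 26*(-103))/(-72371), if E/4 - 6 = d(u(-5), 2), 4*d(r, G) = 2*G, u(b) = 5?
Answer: -2706/72371 ≈ -0.037391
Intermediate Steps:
d(r, G) = G/2 (d(r, G) = (2*G)/4 = G/2)
E = 28 (E = 24 + 4*((1/2)*2) = 24 + 4*1 = 24 + 4 = 28)
(E - 26*(-103))/(-72371) = (28 - 26*(-103))/(-72371) = (28 + 2678)*(-1/72371) = 2706*(-1/72371) = -2706/72371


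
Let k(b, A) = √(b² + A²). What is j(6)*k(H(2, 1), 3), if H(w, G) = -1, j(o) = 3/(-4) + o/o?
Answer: √10/4 ≈ 0.79057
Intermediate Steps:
j(o) = ¼ (j(o) = 3*(-¼) + 1 = -¾ + 1 = ¼)
k(b, A) = √(A² + b²)
j(6)*k(H(2, 1), 3) = √(3² + (-1)²)/4 = √(9 + 1)/4 = √10/4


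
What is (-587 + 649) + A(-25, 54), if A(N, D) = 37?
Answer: 99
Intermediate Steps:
(-587 + 649) + A(-25, 54) = (-587 + 649) + 37 = 62 + 37 = 99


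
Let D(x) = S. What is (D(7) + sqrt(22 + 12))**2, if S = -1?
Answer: (1 - sqrt(34))**2 ≈ 23.338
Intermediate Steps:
D(x) = -1
(D(7) + sqrt(22 + 12))**2 = (-1 + sqrt(22 + 12))**2 = (-1 + sqrt(34))**2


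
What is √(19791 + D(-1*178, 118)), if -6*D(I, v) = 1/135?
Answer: √160307090/90 ≈ 140.68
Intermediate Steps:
D(I, v) = -1/810 (D(I, v) = -⅙/135 = -⅙*1/135 = -1/810)
√(19791 + D(-1*178, 118)) = √(19791 - 1/810) = √(16030709/810) = √160307090/90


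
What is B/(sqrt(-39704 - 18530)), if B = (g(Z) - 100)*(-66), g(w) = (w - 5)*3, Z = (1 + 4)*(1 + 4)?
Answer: -120*I*sqrt(58234)/2647 ≈ -10.94*I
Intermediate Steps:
Z = 25 (Z = 5*5 = 25)
g(w) = -15 + 3*w (g(w) = (-5 + w)*3 = -15 + 3*w)
B = 2640 (B = ((-15 + 3*25) - 100)*(-66) = ((-15 + 75) - 100)*(-66) = (60 - 100)*(-66) = -40*(-66) = 2640)
B/(sqrt(-39704 - 18530)) = 2640/(sqrt(-39704 - 18530)) = 2640/(sqrt(-58234)) = 2640/((I*sqrt(58234))) = 2640*(-I*sqrt(58234)/58234) = -120*I*sqrt(58234)/2647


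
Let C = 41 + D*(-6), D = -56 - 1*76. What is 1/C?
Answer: 1/833 ≈ 0.0012005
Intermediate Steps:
D = -132 (D = -56 - 76 = -132)
C = 833 (C = 41 - 132*(-6) = 41 + 792 = 833)
1/C = 1/833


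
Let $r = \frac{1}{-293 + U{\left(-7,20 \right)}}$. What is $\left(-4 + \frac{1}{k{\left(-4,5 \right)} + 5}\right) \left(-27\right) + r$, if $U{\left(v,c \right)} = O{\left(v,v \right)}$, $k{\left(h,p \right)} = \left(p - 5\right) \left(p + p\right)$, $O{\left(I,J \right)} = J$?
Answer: $\frac{30779}{300} \approx 102.6$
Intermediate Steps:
$k{\left(h,p \right)} = 2 p \left(-5 + p\right)$ ($k{\left(h,p \right)} = \left(-5 + p\right) 2 p = 2 p \left(-5 + p\right)$)
$U{\left(v,c \right)} = v$
$r = - \frac{1}{300}$ ($r = \frac{1}{-293 - 7} = \frac{1}{-300} = - \frac{1}{300} \approx -0.0033333$)
$\left(-4 + \frac{1}{k{\left(-4,5 \right)} + 5}\right) \left(-27\right) + r = \left(-4 + \frac{1}{2 \cdot 5 \left(-5 + 5\right) + 5}\right) \left(-27\right) - \frac{1}{300} = \left(-4 + \frac{1}{2 \cdot 5 \cdot 0 + 5}\right) \left(-27\right) - \frac{1}{300} = \left(-4 + \frac{1}{0 + 5}\right) \left(-27\right) - \frac{1}{300} = \left(-4 + \frac{1}{5}\right) \left(-27\right) - \frac{1}{300} = \left(- \frac{19}{5}\right) \left(-27\right) - \frac{1}{300} = \frac{513}{5} - \frac{1}{300} = \frac{30779}{300}$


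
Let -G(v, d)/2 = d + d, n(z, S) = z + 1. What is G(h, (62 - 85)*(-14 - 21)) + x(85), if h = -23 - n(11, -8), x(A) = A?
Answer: -3135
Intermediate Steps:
n(z, S) = 1 + z
h = -35 (h = -23 - (1 + 11) = -23 - 1*12 = -23 - 12 = -35)
G(v, d) = -4*d (G(v, d) = -2*(d + d) = -4*d)
G(h, (62 - 85)*(-14 - 21)) + x(85) = -4*(62 - 85)*(-14 - 21) + 85 = -(-92)*(-35) + 85 = -4*805 + 85 = -3220 + 85 = -3135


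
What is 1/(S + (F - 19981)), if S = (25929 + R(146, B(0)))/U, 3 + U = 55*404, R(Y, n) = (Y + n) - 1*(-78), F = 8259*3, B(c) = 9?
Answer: 22217/106578894 ≈ 0.00020846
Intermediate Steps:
F = 24777
R(Y, n) = 78 + Y + n (R(Y, n) = (Y + n) + 78 = 78 + Y + n)
U = 22217 (U = -3 + 55*404 = -3 + 22220 = 22217)
S = 26162/22217 (S = (25929 + (78 + 146 + 9))/22217 = (25929 + 233)*(1/22217) = 26162*(1/22217) = 26162/22217 ≈ 1.1776)
1/(S + (F - 19981)) = 1/(26162/22217 + (24777 - 19981)) = 1/(26162/22217 + 4796) = 1/(106578894/22217) = 22217/106578894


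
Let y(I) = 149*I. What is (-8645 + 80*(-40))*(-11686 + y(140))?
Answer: -108666030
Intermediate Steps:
(-8645 + 80*(-40))*(-11686 + y(140)) = (-8645 + 80*(-40))*(-11686 + 149*140) = (-8645 - 3200)*(-11686 + 20860) = -11845*9174 = -108666030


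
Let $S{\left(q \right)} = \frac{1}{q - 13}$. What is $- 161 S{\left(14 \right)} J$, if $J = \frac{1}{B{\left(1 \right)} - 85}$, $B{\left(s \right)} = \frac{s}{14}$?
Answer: $\frac{2254}{1189} \approx 1.8957$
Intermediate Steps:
$S{\left(q \right)} = \frac{1}{-13 + q}$
$B{\left(s \right)} = \frac{s}{14}$ ($B{\left(s \right)} = s \frac{1}{14} = \frac{s}{14}$)
$J = - \frac{14}{1189}$ ($J = \frac{1}{\frac{1}{14} \cdot 1 - 85} = \frac{1}{\frac{1}{14} - 85} = \frac{1}{- \frac{1189}{14}} = - \frac{14}{1189} \approx -0.011775$)
$- 161 S{\left(14 \right)} J = - \frac{161}{-13 + 14} \left(- \frac{14}{1189}\right) = - \frac{161}{1} \left(- \frac{14}{1189}\right) = \left(-161\right) 1 \left(- \frac{14}{1189}\right) = \left(-161\right) \left(- \frac{14}{1189}\right) = \frac{2254}{1189}$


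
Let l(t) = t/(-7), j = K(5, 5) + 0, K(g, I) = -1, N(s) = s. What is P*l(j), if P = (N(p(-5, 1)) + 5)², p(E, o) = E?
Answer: 0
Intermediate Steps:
j = -1 (j = -1 + 0 = -1)
l(t) = -t/7 (l(t) = t*(-⅐) = -t/7)
P = 0 (P = (-5 + 5)² = 0² = 0)
P*l(j) = 0*(-⅐*(-1)) = 0*(⅐) = 0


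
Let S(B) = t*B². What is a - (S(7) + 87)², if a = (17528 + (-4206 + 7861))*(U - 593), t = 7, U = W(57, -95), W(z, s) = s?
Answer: -14758804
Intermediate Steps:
U = -95
S(B) = 7*B²
a = -14573904 (a = (17528 + (-4206 + 7861))*(-95 - 593) = (17528 + 3655)*(-688) = 21183*(-688) = -14573904)
a - (S(7) + 87)² = -14573904 - (7*7² + 87)² = -14573904 - (7*49 + 87)² = -14573904 - (343 + 87)² = -14573904 - 1*430² = -14573904 - 1*184900 = -14573904 - 184900 = -14758804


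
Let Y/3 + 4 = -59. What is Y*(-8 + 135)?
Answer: -24003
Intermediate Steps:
Y = -189 (Y = -12 + 3*(-59) = -12 - 177 = -189)
Y*(-8 + 135) = -189*(-8 + 135) = -189*127 = -24003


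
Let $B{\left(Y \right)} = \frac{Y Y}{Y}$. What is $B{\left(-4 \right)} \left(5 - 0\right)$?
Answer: $-20$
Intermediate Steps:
$B{\left(Y \right)} = Y$ ($B{\left(Y \right)} = \frac{Y^{2}}{Y} = Y$)
$B{\left(-4 \right)} \left(5 - 0\right) = - 4 \left(5 - 0\right) = - 4 \left(5 + 0\right) = \left(-4\right) 5 = -20$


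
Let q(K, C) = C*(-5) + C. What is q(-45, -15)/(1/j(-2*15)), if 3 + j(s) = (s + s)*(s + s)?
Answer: 215820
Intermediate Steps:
q(K, C) = -4*C (q(K, C) = -5*C + C = -4*C)
j(s) = -3 + 4*s² (j(s) = -3 + (s + s)*(s + s) = -3 + (2*s)*(2*s) = -3 + 4*s²)
q(-45, -15)/(1/j(-2*15)) = (-4*(-15))/(1/(-3 + 4*(-2*15)²)) = 60/(1/(-3 + 4*(-30)²)) = 60/(1/(-3 + 4*900)) = 60/(1/(-3 + 3600)) = 60/(1/3597) = 60*3597 = 215820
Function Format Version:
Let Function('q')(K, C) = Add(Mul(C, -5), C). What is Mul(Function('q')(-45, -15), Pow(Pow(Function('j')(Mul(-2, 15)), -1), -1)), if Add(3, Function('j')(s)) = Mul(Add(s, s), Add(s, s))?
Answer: 215820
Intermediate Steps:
Function('q')(K, C) = Mul(-4, C) (Function('q')(K, C) = Add(Mul(-5, C), C) = Mul(-4, C))
Function('j')(s) = Add(-3, Mul(4, Pow(s, 2))) (Function('j')(s) = Add(-3, Mul(Add(s, s), Add(s, s))) = Add(-3, Mul(Mul(2, s), Mul(2, s))) = Add(-3, Mul(4, Pow(s, 2))))
Mul(Function('q')(-45, -15), Pow(Pow(Function('j')(Mul(-2, 15)), -1), -1)) = Mul(Mul(-4, -15), Pow(Pow(Add(-3, Mul(4, Pow(Mul(-2, 15), 2))), -1), -1)) = Mul(60, Pow(Pow(Add(-3, Mul(4, Pow(-30, 2))), -1), -1)) = Mul(60, Pow(Pow(Add(-3, Mul(4, 900)), -1), -1)) = Mul(60, Pow(Pow(Add(-3, 3600), -1), -1)) = Mul(60, Pow(Pow(3597, -1), -1)) = Mul(60, Pow(Rational(1, 3597), -1)) = Mul(60, 3597) = 215820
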